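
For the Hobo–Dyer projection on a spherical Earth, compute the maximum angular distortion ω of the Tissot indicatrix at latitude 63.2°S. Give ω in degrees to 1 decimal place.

Hobo–Dyer is a cylindrical equal-area projection with standard parallels at ±37.5°. A cylindrical equal-area projection with standard parallel φ₀ has meridian scale h = cos φ / cos φ₀ and parallel scale k = cos φ₀ / cos φ (so areas are preserved, h·k = 1).
At 63.2°: h = 0.5683, k = 1.760; principal scales a = 1.760, b = 0.5683.
sin(ω/2) = (a − b)/(a + b) = 1.191/2.328 = 0.5117, so ω = 2 arcsin(0.5117) ≈ 61.6°.

61.6°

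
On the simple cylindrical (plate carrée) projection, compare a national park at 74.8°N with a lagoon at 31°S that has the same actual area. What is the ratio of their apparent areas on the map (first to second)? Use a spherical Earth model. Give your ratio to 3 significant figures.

3.27

For the equirectangular projection with φ₀ = 0 (plate carrée), h = 1 along meridians and k = sec φ along parallels.
Areal scale at 74.8°: h·k = 1.000 × 3.814 = 3.814.
Areal scale at 31°: h·k = 1.000 × 1.167 = 1.167.
Ratio = 3.814/1.167 ≈ 3.27.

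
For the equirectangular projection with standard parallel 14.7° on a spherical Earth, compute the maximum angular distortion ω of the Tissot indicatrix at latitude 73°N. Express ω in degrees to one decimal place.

64.8°

In the equirectangular projection with standard parallel φ₀ = 14.7° (x = Rλ cos φ₀, y = Rφ), meridians are true-scale (h = 1) and the parallel scale is k = cos φ₀ / cos φ.
At 73°: h = 1.000, k = 3.308; principal scales a = 3.308, b = 1.000.
sin(ω/2) = (a − b)/(a + b) = 2.308/4.308 = 0.5358, so ω = 2 arcsin(0.5358) ≈ 64.8°.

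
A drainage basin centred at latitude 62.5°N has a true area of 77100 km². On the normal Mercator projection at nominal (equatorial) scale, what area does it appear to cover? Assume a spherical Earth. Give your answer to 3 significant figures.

362000 km²

The Mercator projection is conformal; its linear scale factor is the same in every direction and equals sec φ = 1/cos φ.
Areal scale = k² = sec²φ = 1/cos²(62.5°) = 1/0.4617² = 4.690.
Apparent area = 77100 × 4.690 ≈ 362000 km².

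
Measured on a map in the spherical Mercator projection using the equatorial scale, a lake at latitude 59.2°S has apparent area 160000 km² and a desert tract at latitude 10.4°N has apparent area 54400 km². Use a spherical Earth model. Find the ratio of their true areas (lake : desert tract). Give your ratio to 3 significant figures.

Mercator's areal exaggeration is sec²φ; hence true area = (apparent area) · cos²φ.
True area of lake: 160000 × cos²(59.2°) = 160000 × 0.2622 = 41950 km².
True area of desert tract: 54400 × cos²(10.4°) = 54400 × 0.9674 = 52630 km².
Ratio = 41950 / 52630 ≈ 0.797.

0.797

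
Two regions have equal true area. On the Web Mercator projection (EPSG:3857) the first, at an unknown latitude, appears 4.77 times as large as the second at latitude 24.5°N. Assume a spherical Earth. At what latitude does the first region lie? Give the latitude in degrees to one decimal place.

Mercator areal scale is sec²φ, so apparent-area ratio = sec²φ₁ / sec²φ₂ = cos²φ₂ / cos²φ₁.
cos²φ₂ / cos²φ₁ = 4.77  ⇒  cos φ₁ = cos 24.5° / √4.77 = 0.9100/2.184 = 0.4166.
φ₁ = arccos(0.4166) ≈ 65.4°.

65.4°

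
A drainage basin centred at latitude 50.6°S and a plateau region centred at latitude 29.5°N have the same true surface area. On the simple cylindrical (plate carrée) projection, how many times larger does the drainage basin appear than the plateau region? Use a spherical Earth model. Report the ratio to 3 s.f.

In the plate carrée (x = Rλ, y = Rφ), meridians are true-scale (h = 1) and parallels are stretched by k = sec φ.
Areal scale at 50.6°: h·k = 1.000 × 1.575 = 1.575.
Areal scale at 29.5°: h·k = 1.000 × 1.149 = 1.149.
Ratio = 1.575/1.149 ≈ 1.37.

1.37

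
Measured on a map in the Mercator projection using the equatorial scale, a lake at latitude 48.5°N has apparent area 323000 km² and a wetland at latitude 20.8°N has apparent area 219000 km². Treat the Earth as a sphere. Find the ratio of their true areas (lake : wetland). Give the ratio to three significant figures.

0.741

Since Mercator area scale is 1/cos²φ, the true area equals the apparent area multiplied by cos²φ.
True area of lake: 323000 × cos²(48.5°) = 323000 × 0.4391 = 141800 km².
True area of wetland: 219000 × cos²(20.8°) = 219000 × 0.8739 = 191400 km².
Ratio = 141800 / 191400 ≈ 0.741.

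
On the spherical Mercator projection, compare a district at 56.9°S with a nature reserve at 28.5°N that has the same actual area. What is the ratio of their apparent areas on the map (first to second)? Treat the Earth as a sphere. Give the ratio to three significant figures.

Mercator is conformal with k = sec φ, so areal scale = k² = sec²φ.
At 56.9°: sec²(56.9°) = 1/0.5461² = 3.353.
At 28.5°: sec²(28.5°) = 1/0.8788² = 1.295.
Ratio = 3.353/1.295 = cos²(28.5°)/cos²(56.9°) ≈ 2.59.

2.59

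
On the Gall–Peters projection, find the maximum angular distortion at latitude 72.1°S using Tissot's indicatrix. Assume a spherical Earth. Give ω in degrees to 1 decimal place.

86.0°

The Gall–Peters projection is cylindrical equal-area with φ₀ = 45°. For cylindrical equal-area with standard parallel φ₀, h = cos φ / cos φ₀ and k = cos φ₀ / cos φ, so h·k = 1.
At 72.1°: h = 0.4347, k = 2.301; principal scales a = 2.301, b = 0.4347.
sin(ω/2) = (a − b)/(a + b) = 1.866/2.735 = 0.6822, so ω = 2 arcsin(0.6822) ≈ 86.0°.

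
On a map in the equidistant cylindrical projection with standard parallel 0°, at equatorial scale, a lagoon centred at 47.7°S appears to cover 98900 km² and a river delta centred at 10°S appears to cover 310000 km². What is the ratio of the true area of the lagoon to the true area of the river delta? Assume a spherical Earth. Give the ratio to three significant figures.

0.218

Plate carrée has h = 1 and k = sec φ, giving areal scale sec φ; true area = (apparent area) · cos φ.
True area of lagoon: 98900 × cos(47.7°) = 98900 × 0.6730 = 66560 km².
True area of river delta: 310000 × cos(10°) = 310000 × 0.9848 = 305300 km².
Ratio = 66560 / 305300 ≈ 0.218.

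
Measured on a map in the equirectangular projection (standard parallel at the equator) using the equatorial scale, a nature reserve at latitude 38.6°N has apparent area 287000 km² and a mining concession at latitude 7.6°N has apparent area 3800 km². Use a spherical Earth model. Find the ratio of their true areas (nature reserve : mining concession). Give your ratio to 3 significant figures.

59.5

Plate carrée has h = 1 and k = sec φ, giving areal scale sec φ; true area = (apparent area) · cos φ.
True area of nature reserve: 287000 × cos(38.6°) = 287000 × 0.7815 = 224300 km².
True area of mining concession: 3800 × cos(7.6°) = 3800 × 0.9912 = 3767 km².
Ratio = 224300 / 3767 ≈ 59.5.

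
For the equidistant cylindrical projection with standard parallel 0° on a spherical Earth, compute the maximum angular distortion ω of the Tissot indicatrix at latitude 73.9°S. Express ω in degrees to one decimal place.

In the plate carrée (x = Rλ, y = Rφ), meridians are true-scale (h = 1) and parallels are stretched by k = sec φ.
At 73.9°: h = 1.000, k = 3.606; principal scales a = 3.606, b = 1.000.
sin(ω/2) = (a − b)/(a + b) = 2.606/4.606 = 0.5658, so ω = 2 arcsin(0.5658) ≈ 68.9°.

68.9°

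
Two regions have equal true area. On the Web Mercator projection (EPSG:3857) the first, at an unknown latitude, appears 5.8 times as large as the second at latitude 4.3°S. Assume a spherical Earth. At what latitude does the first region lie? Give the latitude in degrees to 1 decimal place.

65.5°

On Mercator, (apparent₁)/(apparent₂) = sec²φ₁ / sec²φ₂ when true areas are equal.
cos²φ₂ / cos²φ₁ = 5.8  ⇒  cos φ₁ = cos 4.3° / √5.8 = 0.9972/2.408 = 0.4141.
φ₁ = arccos(0.4141) ≈ 65.5°.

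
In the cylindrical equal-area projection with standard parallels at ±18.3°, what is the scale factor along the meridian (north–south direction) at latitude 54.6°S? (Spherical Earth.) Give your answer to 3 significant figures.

A cylindrical equal-area projection with standard parallel φ₀ has meridian scale h = cos φ / cos φ₀ and parallel scale k = cos φ₀ / cos φ (so areas are preserved, h·k = 1).
h = cos 54.6° / cos 18.3° = 0.5793/0.9494 = 0.6101.

0.610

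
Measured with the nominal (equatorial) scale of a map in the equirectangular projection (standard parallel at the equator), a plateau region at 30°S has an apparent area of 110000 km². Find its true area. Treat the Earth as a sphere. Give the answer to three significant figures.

95300 km²

Plate carrée maps x = Rλ, y = Rφ. The meridian scale is h = 1 and the parallel scale is k = 1/cos φ = sec φ.
Areal scale = h·k = 1 × sec φ; at 30°, h = 1.000, k = 1.155, so h·k = 1.155.
True area = apparent / (areal scale) = 110000 / 1.155 ≈ 95300 km².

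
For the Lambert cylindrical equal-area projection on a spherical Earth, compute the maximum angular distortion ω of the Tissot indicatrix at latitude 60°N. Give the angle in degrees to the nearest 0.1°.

73.7°

The Lambert cylindrical equal-area projection is the cylindrical equal-area projection with its standard parallel at the equator (φ₀ = 0). Cylindrical equal-area (φ₀ = 0°): h = cos φ / cos 0° along meridians, k = cos 0° / cos φ along parallels; h·k = 1.
At 60°: h = 0.5000, k = 2.000; principal scales a = 2.000, b = 0.5000.
sin(ω/2) = (a − b)/(a + b) = 1.500/2.500 = 0.6000, so ω = 2 arcsin(0.6000) ≈ 73.7°.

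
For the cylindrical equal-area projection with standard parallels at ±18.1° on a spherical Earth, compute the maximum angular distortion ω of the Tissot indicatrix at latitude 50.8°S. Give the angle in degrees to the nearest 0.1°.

45.5°

Cylindrical equal-area (φ₀ = 18.1°): h = cos φ / cos 18.1° along meridians, k = cos 18.1° / cos φ along parallels; h·k = 1.
At 50.8°: h = 0.6649, k = 1.504; principal scales a = 1.504, b = 0.6649.
sin(ω/2) = (a − b)/(a + b) = 0.8390/2.169 = 0.3868, so ω = 2 arcsin(0.3868) ≈ 45.5°.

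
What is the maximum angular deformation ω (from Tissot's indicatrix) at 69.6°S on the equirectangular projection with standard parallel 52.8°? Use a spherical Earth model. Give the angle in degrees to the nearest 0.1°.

In the equirectangular projection with standard parallel φ₀ = 52.8° (x = Rλ cos φ₀, y = Rφ), meridians are true-scale (h = 1) and the parallel scale is k = cos φ₀ / cos φ.
At 69.6°: h = 1.000, k = 1.735; principal scales a = 1.735, b = 1.000.
sin(ω/2) = (a − b)/(a + b) = 0.7345/2.735 = 0.2686, so ω = 2 arcsin(0.2686) ≈ 31.2°.

31.2°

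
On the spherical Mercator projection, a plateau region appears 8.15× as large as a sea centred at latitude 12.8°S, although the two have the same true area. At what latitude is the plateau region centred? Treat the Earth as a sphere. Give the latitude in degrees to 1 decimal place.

70.0°

Mercator areal scale is sec²φ, so apparent-area ratio = sec²φ₁ / sec²φ₂ = cos²φ₂ / cos²φ₁.
cos²φ₂ / cos²φ₁ = 8.15  ⇒  cos φ₁ = cos 12.8° / √8.15 = 0.9751/2.855 = 0.3416.
φ₁ = arccos(0.3416) ≈ 70.0°.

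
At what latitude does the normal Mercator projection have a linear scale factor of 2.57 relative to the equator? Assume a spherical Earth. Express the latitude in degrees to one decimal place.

67.1°

Mercator scale is k = sec φ = 1/cos φ.
1/cos φ = 2.57  ⇒  cos φ = 0.3891  ⇒  φ = arccos(0.3891) ≈ 67.1°.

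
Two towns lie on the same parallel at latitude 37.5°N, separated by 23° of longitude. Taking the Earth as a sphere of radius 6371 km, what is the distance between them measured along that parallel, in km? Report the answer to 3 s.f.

Arc length along a parallel = R cos φ · Δλ (with Δλ in radians).
= 6371 × cos 37.5° × (23° × π/180) = 6371 × 0.7934 × 0.4014 ≈ 2030 km.

2030 km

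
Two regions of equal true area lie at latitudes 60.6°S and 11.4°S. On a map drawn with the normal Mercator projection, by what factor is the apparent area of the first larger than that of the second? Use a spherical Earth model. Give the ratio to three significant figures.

Mercator areal scale is sec²φ.
At 60.6°: sec²(60.6°) = 1/0.4909² = 4.150.
At 11.4°: sec²(11.4°) = 1/0.9803² = 1.041.
Ratio = 4.150/1.041 = cos²(11.4°)/cos²(60.6°) ≈ 3.99.

3.99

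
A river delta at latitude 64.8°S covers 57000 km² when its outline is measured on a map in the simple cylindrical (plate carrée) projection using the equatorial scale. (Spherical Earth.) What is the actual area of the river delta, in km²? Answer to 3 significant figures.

Plate carrée maps x = Rλ, y = Rφ. The meridian scale is h = 1 and the parallel scale is k = 1/cos φ = sec φ.
Areal scale = h·k = 1 × sec φ; at 64.8°, h = 1.000, k = 2.349, so h·k = 2.349.
True area = apparent / (areal scale) = 57000 / 2.349 ≈ 24300 km².

24300 km²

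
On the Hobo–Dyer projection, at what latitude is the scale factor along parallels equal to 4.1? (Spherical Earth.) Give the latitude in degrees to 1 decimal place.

78.8°

The Hobo–Dyer projection is cylindrical equal-area with φ₀ = 37.5°. For cylindrical equal-area with standard parallel φ₀, h = cos φ / cos φ₀ and k = cos φ₀ / cos φ, so h·k = 1.
k = cos φ₀ / cos φ = 4.1  ⇒  cos φ = cos 37.5° / 4.1 = 0.1935.
φ = arccos(0.1935) ≈ 78.8°.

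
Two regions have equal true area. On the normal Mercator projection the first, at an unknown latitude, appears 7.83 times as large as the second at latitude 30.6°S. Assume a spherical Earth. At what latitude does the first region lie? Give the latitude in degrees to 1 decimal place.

72.1°

For equal true areas on Mercator, apparent areas scale as sec²φ, so the ratio is cos²φ₂ / cos²φ₁.
cos²φ₂ / cos²φ₁ = 7.83  ⇒  cos φ₁ = cos 30.6° / √7.83 = 0.8607/2.798 = 0.3076.
φ₁ = arccos(0.3076) ≈ 72.1°.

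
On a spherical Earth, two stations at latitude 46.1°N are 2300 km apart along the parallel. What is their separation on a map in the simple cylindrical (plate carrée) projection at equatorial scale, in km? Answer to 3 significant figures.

3320 km

For the equirectangular projection with φ₀ = 0 (plate carrée), h = 1 along meridians and k = sec φ along parallels.
Along the parallel, k = sec 46.1° = 1/0.6934 = 1.442.
Map distance = 2300 × 1.442 ≈ 3320 km.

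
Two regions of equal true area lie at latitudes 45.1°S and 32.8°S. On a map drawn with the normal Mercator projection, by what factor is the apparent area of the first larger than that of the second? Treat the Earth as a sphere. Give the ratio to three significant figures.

Mercator is conformal with k = sec φ, so areal scale = k² = sec²φ.
At 45.1°: sec²(45.1°) = 1/0.7059² = 2.007.
At 32.8°: sec²(32.8°) = 1/0.8406² = 1.415.
Ratio = 2.007/1.415 = cos²(32.8°)/cos²(45.1°) ≈ 1.42.

1.42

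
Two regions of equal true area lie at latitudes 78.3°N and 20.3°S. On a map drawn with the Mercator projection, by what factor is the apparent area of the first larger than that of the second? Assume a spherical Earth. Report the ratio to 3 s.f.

21.4

On Mercator, area is exaggerated by sec²φ = 1/cos²φ.
At 78.3°: sec²(78.3°) = 1/0.2028² = 24.32.
At 20.3°: sec²(20.3°) = 1/0.9379² = 1.137.
Ratio = 24.32/1.137 = cos²(20.3°)/cos²(78.3°) ≈ 21.4.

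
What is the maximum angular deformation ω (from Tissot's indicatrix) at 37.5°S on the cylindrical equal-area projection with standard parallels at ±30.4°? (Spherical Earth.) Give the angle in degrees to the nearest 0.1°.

9.6°

For cylindrical equal-area with standard parallel φ₀, h = cos φ / cos φ₀ and k = cos φ₀ / cos φ, so h·k = 1.
At 37.5°: h = 0.9198, k = 1.087; principal scales a = 1.087, b = 0.9198.
sin(ω/2) = (a − b)/(a + b) = 0.1674/2.007 = 0.08339, so ω = 2 arcsin(0.08339) ≈ 9.6°.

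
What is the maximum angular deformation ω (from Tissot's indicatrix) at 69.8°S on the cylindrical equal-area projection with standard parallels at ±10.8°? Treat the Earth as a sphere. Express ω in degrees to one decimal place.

102.5°

A cylindrical equal-area projection with standard parallel φ₀ has meridian scale h = cos φ / cos φ₀ and parallel scale k = cos φ₀ / cos φ (so areas are preserved, h·k = 1).
At 69.8°: h = 0.3515, k = 2.845; principal scales a = 2.845, b = 0.3515.
sin(ω/2) = (a − b)/(a + b) = 2.493/3.196 = 0.7800, so ω = 2 arcsin(0.7800) ≈ 102.5°.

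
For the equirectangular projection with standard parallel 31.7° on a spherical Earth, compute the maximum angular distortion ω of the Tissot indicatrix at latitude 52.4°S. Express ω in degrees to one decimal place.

With standard parallel φ₀ = 31.7°, the equirectangular projection gives x = Rλ cos φ₀, y = Rφ, so h = 1 and k = cos 31.7° / cos φ.
At 52.4°: h = 1.000, k = 1.394; principal scales a = 1.394, b = 1.000.
sin(ω/2) = (a − b)/(a + b) = 0.3944/2.394 = 0.1647, so ω = 2 arcsin(0.1647) ≈ 19.0°.

19.0°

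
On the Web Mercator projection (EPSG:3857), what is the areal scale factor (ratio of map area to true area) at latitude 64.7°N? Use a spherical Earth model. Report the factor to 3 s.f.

Mercator is conformal, so the point scale is isotropic: h = k = sec φ = 1/cos φ.
Areal scale = k² = sec²φ = 1/cos²(64.7°) = 1/0.4274² = 5.475.

5.48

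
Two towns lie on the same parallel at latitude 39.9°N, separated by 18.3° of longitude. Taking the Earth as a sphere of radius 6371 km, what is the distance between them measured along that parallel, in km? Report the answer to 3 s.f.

1560 km

Arc length along a parallel = R cos φ · Δλ (with Δλ in radians).
= 6371 × cos 39.9° × (18.3° × π/180) = 6371 × 0.7672 × 0.3194 ≈ 1560 km.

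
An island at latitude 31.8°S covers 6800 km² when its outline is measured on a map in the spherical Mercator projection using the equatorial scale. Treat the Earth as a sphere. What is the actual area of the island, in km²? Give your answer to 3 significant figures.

4910 km²

Mercator is conformal, so the point scale is isotropic: h = k = sec φ = 1/cos φ.
Areal scale = k² = sec²φ = 1/cos²(31.8°) = 1/0.8499² = 1.384.
True area = apparent / (areal scale) = 6800 / 1.384 ≈ 4910 km².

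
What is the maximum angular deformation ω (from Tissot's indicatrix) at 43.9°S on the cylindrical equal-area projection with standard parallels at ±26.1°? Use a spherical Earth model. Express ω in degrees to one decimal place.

25.0°

Cylindrical equal-area (φ₀ = 26.1°): h = cos φ / cos 26.1° along meridians, k = cos 26.1° / cos φ along parallels; h·k = 1.
At 43.9°: h = 0.8024, k = 1.246; principal scales a = 1.246, b = 0.8024.
sin(ω/2) = (a − b)/(a + b) = 0.4439/2.049 = 0.2167, so ω = 2 arcsin(0.2167) ≈ 25.0°.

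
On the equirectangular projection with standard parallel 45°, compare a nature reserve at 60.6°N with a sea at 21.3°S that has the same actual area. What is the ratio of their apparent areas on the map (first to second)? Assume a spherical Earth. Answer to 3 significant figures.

The equidistant cylindrical projection with φ₀ = 45° has h = 1 (meridians true) and k = cos φ₀ / cos φ along parallels.
Areal scale at 60.6°: h·k = 1.000 × 1.440 = 1.440.
Areal scale at 21.3°: h·k = 1.000 × 0.7589 = 0.7589.
Ratio = 1.440/0.7589 ≈ 1.90.

1.90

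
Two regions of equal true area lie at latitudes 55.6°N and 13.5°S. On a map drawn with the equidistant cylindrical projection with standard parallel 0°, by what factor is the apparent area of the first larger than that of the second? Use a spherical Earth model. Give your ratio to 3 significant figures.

Plate carrée maps x = Rλ, y = Rφ. The meridian scale is h = 1 and the parallel scale is k = 1/cos φ = sec φ.
Areal scale at 55.6°: h·k = 1.000 × 1.770 = 1.770.
Areal scale at 13.5°: h·k = 1.000 × 1.028 = 1.028.
Ratio = 1.770/1.028 ≈ 1.72.

1.72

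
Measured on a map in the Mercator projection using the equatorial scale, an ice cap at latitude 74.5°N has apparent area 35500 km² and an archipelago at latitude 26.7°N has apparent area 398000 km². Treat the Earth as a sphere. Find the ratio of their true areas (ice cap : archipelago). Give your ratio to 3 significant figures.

Mercator's areal exaggeration is sec²φ; hence true area = (apparent area) · cos²φ.
True area of ice cap: 35500 × cos²(74.5°) = 35500 × 0.07142 = 2535 km².
True area of archipelago: 398000 × cos²(26.7°) = 398000 × 0.7981 = 317600 km².
Ratio = 2535 / 317600 ≈ 0.00798.

0.00798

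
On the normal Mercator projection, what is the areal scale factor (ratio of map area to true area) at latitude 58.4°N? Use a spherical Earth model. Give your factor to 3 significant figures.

For Mercator, h = k = sec φ (a conformal cylindrical projection has a single point scale, 1/cos φ).
Areal scale = k² = sec²φ = 1/cos²(58.4°) = 1/0.5240² = 3.642.

3.64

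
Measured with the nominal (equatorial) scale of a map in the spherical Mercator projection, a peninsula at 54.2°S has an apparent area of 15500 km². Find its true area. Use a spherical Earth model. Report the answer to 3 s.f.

For Mercator, h = k = sec φ (a conformal cylindrical projection has a single point scale, 1/cos φ).
Areal scale = k² = sec²φ = 1/cos²(54.2°) = 1/0.5850² = 2.922.
True area = apparent / (areal scale) = 15500 / 2.922 ≈ 5300 km².

5300 km²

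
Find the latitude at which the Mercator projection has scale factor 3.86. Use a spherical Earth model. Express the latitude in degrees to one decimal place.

Mercator scale is k = sec φ = 1/cos φ.
1/cos φ = 3.86  ⇒  cos φ = 0.2591  ⇒  φ = arccos(0.2591) ≈ 75.0°.

75.0°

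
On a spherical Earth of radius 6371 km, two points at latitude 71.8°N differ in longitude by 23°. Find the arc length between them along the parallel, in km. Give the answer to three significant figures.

Arc length along a parallel = R cos φ · Δλ (with Δλ in radians).
= 6371 × cos 71.8° × (23° × π/180) = 6371 × 0.3123 × 0.4014 ≈ 799 km.

799 km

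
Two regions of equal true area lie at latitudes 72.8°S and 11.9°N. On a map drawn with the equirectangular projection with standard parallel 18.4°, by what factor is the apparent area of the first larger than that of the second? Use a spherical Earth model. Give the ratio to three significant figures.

3.31

With standard parallel φ₀ = 18.4°, the equirectangular projection gives x = Rλ cos φ₀, y = Rφ, so h = 1 and k = cos 18.4° / cos φ.
Areal scale at 72.8°: h·k = 1.000 × 3.209 = 3.209.
Areal scale at 11.9°: h·k = 1.000 × 0.9697 = 0.9697.
Ratio = 3.209/0.9697 ≈ 3.31.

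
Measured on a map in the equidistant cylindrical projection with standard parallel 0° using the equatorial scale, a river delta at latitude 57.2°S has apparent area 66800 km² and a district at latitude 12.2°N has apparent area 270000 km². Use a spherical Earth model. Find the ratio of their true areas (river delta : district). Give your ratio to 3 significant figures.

Plate carrée has h = 1 and k = sec φ, giving areal scale sec φ; true area = (apparent area) · cos φ.
True area of river delta: 66800 × cos(57.2°) = 66800 × 0.5417 = 36190 km².
True area of district: 270000 × cos(12.2°) = 270000 × 0.9774 = 263900 km².
Ratio = 36190 / 263900 ≈ 0.137.

0.137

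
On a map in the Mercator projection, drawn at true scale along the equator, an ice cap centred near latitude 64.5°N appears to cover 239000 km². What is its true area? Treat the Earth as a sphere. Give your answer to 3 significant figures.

For Mercator, h = k = sec φ (a conformal cylindrical projection has a single point scale, 1/cos φ).
Areal scale = k² = sec²φ = 1/cos²(64.5°) = 1/0.4305² = 5.395.
True area = apparent / (areal scale) = 239000 / 5.395 ≈ 44300 km².

44300 km²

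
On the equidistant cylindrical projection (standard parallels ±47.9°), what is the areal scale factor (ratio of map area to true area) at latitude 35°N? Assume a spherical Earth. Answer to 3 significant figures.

In the equirectangular projection with standard parallel φ₀ = 47.9° (x = Rλ cos φ₀, y = Rφ), meridians are true-scale (h = 1) and the parallel scale is k = cos φ₀ / cos φ.
Areal scale = h·k = 1 × cos φ₀ / cos φ; at 35°, h = 1.000, k = 0.8184, so h·k = 0.8184.

0.818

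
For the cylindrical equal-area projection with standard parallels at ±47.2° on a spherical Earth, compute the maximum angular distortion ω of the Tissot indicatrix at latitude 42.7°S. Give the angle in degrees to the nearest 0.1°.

9.0°

For cylindrical equal-area with standard parallel φ₀, h = cos φ / cos φ₀ and k = cos φ₀ / cos φ, so h·k = 1.
At 42.7°: h = 1.082, k = 0.9245; principal scales a = 1.082, b = 0.9245.
sin(ω/2) = (a − b)/(a + b) = 0.1571/2.006 = 0.07832, so ω = 2 arcsin(0.07832) ≈ 9.0°.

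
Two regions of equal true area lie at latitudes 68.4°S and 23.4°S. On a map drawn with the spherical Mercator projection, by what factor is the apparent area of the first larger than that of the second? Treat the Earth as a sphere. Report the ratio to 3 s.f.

On Mercator, area is exaggerated by sec²φ = 1/cos²φ.
At 68.4°: sec²(68.4°) = 1/0.3681² = 7.379.
At 23.4°: sec²(23.4°) = 1/0.9178² = 1.187.
Ratio = 7.379/1.187 = cos²(23.4°)/cos²(68.4°) ≈ 6.22.

6.22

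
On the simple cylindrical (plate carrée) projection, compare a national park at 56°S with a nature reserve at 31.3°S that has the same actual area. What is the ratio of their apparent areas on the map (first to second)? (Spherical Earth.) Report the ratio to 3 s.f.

For the equirectangular projection with φ₀ = 0 (plate carrée), h = 1 along meridians and k = sec φ along parallels.
Areal scale at 56°: h·k = 1.000 × 1.788 = 1.788.
Areal scale at 31.3°: h·k = 1.000 × 1.170 = 1.170.
Ratio = 1.788/1.170 ≈ 1.53.

1.53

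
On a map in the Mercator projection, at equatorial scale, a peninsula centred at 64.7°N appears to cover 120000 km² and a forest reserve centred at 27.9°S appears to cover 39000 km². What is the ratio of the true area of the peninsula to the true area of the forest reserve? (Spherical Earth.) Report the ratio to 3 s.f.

Since Mercator area scale is 1/cos²φ, the true area equals the apparent area multiplied by cos²φ.
True area of peninsula: 120000 × cos²(64.7°) = 120000 × 0.1826 = 21920 km².
True area of forest reserve: 39000 × cos²(27.9°) = 39000 × 0.7810 = 30460 km².
Ratio = 21920 / 30460 ≈ 0.719.

0.719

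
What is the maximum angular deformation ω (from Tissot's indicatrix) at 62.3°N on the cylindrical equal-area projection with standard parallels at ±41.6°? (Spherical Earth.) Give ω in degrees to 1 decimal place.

Cylindrical equal-area (φ₀ = 41.6°): h = cos φ / cos 41.6° along meridians, k = cos 41.6° / cos φ along parallels; h·k = 1.
At 62.3°: h = 0.6216, k = 1.609; principal scales a = 1.609, b = 0.6216.
sin(ω/2) = (a − b)/(a + b) = 0.9871/2.230 = 0.4426, so ω = 2 arcsin(0.4426) ≈ 52.5°.

52.5°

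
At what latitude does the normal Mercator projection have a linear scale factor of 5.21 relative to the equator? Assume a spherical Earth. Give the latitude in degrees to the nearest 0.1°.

78.9°

Mercator scale is k = sec φ = 1/cos φ.
1/cos φ = 5.21  ⇒  cos φ = 0.1919  ⇒  φ = arccos(0.1919) ≈ 78.9°.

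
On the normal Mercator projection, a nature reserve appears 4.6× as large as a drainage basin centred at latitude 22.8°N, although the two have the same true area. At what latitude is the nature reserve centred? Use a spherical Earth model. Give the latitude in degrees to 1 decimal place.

Mercator areal scale is sec²φ, so apparent-area ratio = sec²φ₁ / sec²φ₂ = cos²φ₂ / cos²φ₁.
cos²φ₂ / cos²φ₁ = 4.6  ⇒  cos φ₁ = cos 22.8° / √4.6 = 0.9219/2.145 = 0.4298.
φ₁ = arccos(0.4298) ≈ 64.5°.

64.5°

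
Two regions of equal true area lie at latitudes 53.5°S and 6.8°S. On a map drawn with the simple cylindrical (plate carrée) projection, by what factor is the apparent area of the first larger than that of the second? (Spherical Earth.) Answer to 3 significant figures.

For the equirectangular projection with φ₀ = 0 (plate carrée), h = 1 along meridians and k = sec φ along parallels.
Areal scale at 53.5°: h·k = 1.000 × 1.681 = 1.681.
Areal scale at 6.8°: h·k = 1.000 × 1.007 = 1.007.
Ratio = 1.681/1.007 ≈ 1.67.

1.67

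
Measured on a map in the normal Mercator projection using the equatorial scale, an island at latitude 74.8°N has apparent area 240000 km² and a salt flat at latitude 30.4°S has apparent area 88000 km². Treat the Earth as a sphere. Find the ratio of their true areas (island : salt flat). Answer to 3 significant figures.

0.252

On Mercator the areal scale is sec²φ, so true area = apparent × cos²φ.
True area of island: 240000 × cos²(74.8°) = 240000 × 0.06874 = 16500 km².
True area of salt flat: 88000 × cos²(30.4°) = 88000 × 0.7439 = 65470 km².
Ratio = 16500 / 65470 ≈ 0.252.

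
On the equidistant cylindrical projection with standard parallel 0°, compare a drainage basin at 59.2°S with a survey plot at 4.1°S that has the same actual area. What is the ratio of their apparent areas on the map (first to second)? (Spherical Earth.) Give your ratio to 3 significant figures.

1.95

Plate carrée maps x = Rλ, y = Rφ. The meridian scale is h = 1 and the parallel scale is k = 1/cos φ = sec φ.
Areal scale at 59.2°: h·k = 1.000 × 1.953 = 1.953.
Areal scale at 4.1°: h·k = 1.000 × 1.003 = 1.003.
Ratio = 1.953/1.003 ≈ 1.95.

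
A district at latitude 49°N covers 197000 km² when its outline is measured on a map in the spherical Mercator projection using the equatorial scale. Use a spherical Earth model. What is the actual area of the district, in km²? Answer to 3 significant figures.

84800 km²

For Mercator, h = k = sec φ (a conformal cylindrical projection has a single point scale, 1/cos φ).
Areal scale = k² = sec²φ = 1/cos²(49°) = 1/0.6561² = 2.323.
True area = apparent / (areal scale) = 197000 / 2.323 ≈ 84800 km².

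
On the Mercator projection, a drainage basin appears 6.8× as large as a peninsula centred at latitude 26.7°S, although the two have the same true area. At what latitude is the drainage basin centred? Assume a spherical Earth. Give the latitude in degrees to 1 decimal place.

70.0°

Mercator areal scale is sec²φ, so apparent-area ratio = sec²φ₁ / sec²φ₂ = cos²φ₂ / cos²φ₁.
cos²φ₂ / cos²φ₁ = 6.8  ⇒  cos φ₁ = cos 26.7° / √6.8 = 0.8934/2.608 = 0.3426.
φ₁ = arccos(0.3426) ≈ 70.0°.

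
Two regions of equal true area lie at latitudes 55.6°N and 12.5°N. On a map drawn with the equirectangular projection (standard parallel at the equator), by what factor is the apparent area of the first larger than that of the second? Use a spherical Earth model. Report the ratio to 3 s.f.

1.73

In the plate carrée (x = Rλ, y = Rφ), meridians are true-scale (h = 1) and parallels are stretched by k = sec φ.
Areal scale at 55.6°: h·k = 1.000 × 1.770 = 1.770.
Areal scale at 12.5°: h·k = 1.000 × 1.024 = 1.024.
Ratio = 1.770/1.024 ≈ 1.73.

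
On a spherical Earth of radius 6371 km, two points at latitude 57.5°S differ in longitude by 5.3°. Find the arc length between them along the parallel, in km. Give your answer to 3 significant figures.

Arc length along a parallel = R cos φ · Δλ (with Δλ in radians).
= 6371 × cos 57.5° × (5.3° × π/180) = 6371 × 0.5373 × 0.09250 ≈ 317 km.

317 km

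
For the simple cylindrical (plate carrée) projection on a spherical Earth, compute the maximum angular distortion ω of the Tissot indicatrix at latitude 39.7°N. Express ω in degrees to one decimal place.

15.0°

Plate carrée maps x = Rλ, y = Rφ. The meridian scale is h = 1 and the parallel scale is k = 1/cos φ = sec φ.
At 39.7°: h = 1.000, k = 1.300; principal scales a = 1.300, b = 1.000.
sin(ω/2) = (a − b)/(a + b) = 0.2997/2.300 = 0.1303, so ω = 2 arcsin(0.1303) ≈ 15.0°.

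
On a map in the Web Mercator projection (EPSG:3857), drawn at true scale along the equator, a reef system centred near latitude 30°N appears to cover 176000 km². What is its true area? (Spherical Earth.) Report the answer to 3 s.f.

Mercator is conformal, so the point scale is isotropic: h = k = sec φ = 1/cos φ.
Areal scale = k² = sec²φ = 1/cos²(30°) = 1/0.8660² = 1.333.
True area = apparent / (areal scale) = 176000 / 1.333 ≈ 132000 km².

132000 km²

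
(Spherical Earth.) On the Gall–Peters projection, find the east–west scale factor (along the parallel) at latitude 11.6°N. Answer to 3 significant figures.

Gall–Peters is a cylindrical equal-area projection with standard parallels at ±45°. A cylindrical equal-area projection with standard parallel φ₀ has meridian scale h = cos φ / cos φ₀ and parallel scale k = cos φ₀ / cos φ (so areas are preserved, h·k = 1).
k = cos 45° / cos 11.6° = 0.7071/0.9796 = 0.7219.

0.722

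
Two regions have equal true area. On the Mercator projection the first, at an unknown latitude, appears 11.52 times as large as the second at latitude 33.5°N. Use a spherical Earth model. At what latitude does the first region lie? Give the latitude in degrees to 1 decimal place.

On Mercator, (apparent₁)/(apparent₂) = sec²φ₁ / sec²φ₂ when true areas are equal.
cos²φ₂ / cos²φ₁ = 11.52  ⇒  cos φ₁ = cos 33.5° / √11.52 = 0.8339/3.394 = 0.2457.
φ₁ = arccos(0.2457) ≈ 75.8°.

75.8°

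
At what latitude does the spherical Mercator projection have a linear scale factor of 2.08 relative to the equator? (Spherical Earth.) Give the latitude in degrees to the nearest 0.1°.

Mercator scale is k = sec φ = 1/cos φ.
1/cos φ = 2.08  ⇒  cos φ = 0.4808  ⇒  φ = arccos(0.4808) ≈ 61.3°.

61.3°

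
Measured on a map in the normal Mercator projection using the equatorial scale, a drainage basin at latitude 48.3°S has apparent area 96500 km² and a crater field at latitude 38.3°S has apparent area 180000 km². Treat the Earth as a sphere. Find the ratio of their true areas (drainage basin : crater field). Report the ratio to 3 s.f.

On Mercator the areal scale is sec²φ, so true area = apparent × cos²φ.
True area of drainage basin: 96500 × cos²(48.3°) = 96500 × 0.4425 = 42700 km².
True area of crater field: 180000 × cos²(38.3°) = 180000 × 0.6159 = 110900 km².
Ratio = 42700 / 110900 ≈ 0.385.

0.385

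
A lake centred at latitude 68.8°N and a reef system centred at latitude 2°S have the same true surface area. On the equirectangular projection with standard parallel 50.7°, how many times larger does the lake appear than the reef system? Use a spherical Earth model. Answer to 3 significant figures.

The equidistant cylindrical projection with φ₀ = 50.7° has h = 1 (meridians true) and k = cos φ₀ / cos φ along parallels.
Areal scale at 68.8°: h·k = 1.000 × 1.751 = 1.751.
Areal scale at 2°: h·k = 1.000 × 0.6338 = 0.6338.
Ratio = 1.751/0.6338 ≈ 2.76.

2.76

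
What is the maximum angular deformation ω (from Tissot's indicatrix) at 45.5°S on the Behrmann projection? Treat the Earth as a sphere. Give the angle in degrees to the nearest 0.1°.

24.1°

Behrmann is a cylindrical equal-area projection with standard parallels at ±30°. For cylindrical equal-area with standard parallel φ₀, h = cos φ / cos φ₀ and k = cos φ₀ / cos φ, so h·k = 1.
At 45.5°: h = 0.8093, k = 1.236; principal scales a = 1.236, b = 0.8093.
sin(ω/2) = (a − b)/(a + b) = 0.4262/2.045 = 0.2084, so ω = 2 arcsin(0.2084) ≈ 24.1°.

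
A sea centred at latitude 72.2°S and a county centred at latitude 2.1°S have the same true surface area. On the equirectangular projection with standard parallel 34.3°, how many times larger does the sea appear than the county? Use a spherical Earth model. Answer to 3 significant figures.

In the equirectangular projection with standard parallel φ₀ = 34.3° (x = Rλ cos φ₀, y = Rφ), meridians are true-scale (h = 1) and the parallel scale is k = cos φ₀ / cos φ.
Areal scale at 72.2°: h·k = 1.000 × 2.702 = 2.702.
Areal scale at 2.1°: h·k = 1.000 × 0.8267 = 0.8267.
Ratio = 2.702/0.8267 ≈ 3.27.

3.27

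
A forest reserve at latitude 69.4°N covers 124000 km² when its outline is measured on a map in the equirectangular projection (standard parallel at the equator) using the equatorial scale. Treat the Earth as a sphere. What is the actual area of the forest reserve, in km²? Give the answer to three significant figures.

For the equirectangular projection with φ₀ = 0 (plate carrée), h = 1 along meridians and k = sec φ along parallels.
Areal scale = h·k = 1 × sec φ; at 69.4°, h = 1.000, k = 2.842, so h·k = 2.842.
True area = apparent / (areal scale) = 124000 / 2.842 ≈ 43600 km².

43600 km²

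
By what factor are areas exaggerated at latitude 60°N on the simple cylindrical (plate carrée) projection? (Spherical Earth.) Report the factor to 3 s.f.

For the equirectangular projection with φ₀ = 0 (plate carrée), h = 1 along meridians and k = sec φ along parallels.
Areal scale = h·k = 1 × sec φ; at 60°, h = 1.000, k = 2.000, so h·k = 2.000.

2.00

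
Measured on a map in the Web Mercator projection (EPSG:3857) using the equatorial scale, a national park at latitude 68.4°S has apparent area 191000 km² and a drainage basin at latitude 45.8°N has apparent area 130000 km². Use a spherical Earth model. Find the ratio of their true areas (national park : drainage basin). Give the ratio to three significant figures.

Mercator's areal exaggeration is sec²φ; hence true area = (apparent area) · cos²φ.
True area of national park: 191000 × cos²(68.4°) = 191000 × 0.1355 = 25880 km².
True area of drainage basin: 130000 × cos²(45.8°) = 130000 × 0.4860 = 63190 km².
Ratio = 25880 / 63190 ≈ 0.410.

0.410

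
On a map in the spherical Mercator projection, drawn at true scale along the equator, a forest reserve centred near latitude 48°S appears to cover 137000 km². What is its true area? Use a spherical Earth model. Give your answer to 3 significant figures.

61300 km²

Mercator is conformal, so the point scale is isotropic: h = k = sec φ = 1/cos φ.
Areal scale = k² = sec²φ = 1/cos²(48°) = 1/0.6691² = 2.233.
True area = apparent / (areal scale) = 137000 / 2.233 ≈ 61300 km².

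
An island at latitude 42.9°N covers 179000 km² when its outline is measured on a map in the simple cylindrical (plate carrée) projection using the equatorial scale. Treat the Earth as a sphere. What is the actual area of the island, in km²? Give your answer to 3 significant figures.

131000 km²

Plate carrée maps x = Rλ, y = Rφ. The meridian scale is h = 1 and the parallel scale is k = 1/cos φ = sec φ.
Areal scale = h·k = 1 × sec φ; at 42.9°, h = 1.000, k = 1.365, so h·k = 1.365.
True area = apparent / (areal scale) = 179000 / 1.365 ≈ 131000 km².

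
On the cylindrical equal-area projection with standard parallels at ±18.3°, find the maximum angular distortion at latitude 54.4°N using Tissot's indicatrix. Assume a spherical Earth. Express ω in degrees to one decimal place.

For cylindrical equal-area with standard parallel φ₀, h = cos φ / cos φ₀ and k = cos φ₀ / cos φ, so h·k = 1.
At 54.4°: h = 0.6131, k = 1.631; principal scales a = 1.631, b = 0.6131.
sin(ω/2) = (a − b)/(a + b) = 1.018/2.244 = 0.4536, so ω = 2 arcsin(0.4536) ≈ 53.9°.

53.9°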